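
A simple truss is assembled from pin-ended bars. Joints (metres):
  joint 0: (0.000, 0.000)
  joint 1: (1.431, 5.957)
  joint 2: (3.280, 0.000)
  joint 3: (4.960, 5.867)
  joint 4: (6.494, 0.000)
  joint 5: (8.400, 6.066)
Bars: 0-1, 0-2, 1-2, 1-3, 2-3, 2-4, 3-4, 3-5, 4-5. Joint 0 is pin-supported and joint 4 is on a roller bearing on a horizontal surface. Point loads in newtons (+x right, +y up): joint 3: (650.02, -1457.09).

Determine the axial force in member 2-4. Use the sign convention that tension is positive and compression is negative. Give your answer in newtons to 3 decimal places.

444.528

N=6 nodes, M=9 members, R=3 reactions → 2N=12, M+R=12
member 0 (0-1): L=6.1265, (cx,cy)=(0.2336,0.9723)
member 1 (0-2): L=3.2800, (cx,cy)=(1.0000,0.0000)
member 2 (1-2): L=6.2374, (cx,cy)=(0.2964,-0.9551)
member 3 (1-3): L=3.5301, (cx,cy)=(0.9997,-0.0255)
member 4 (2-3): L=6.1028, (cx,cy)=(0.2753,0.9614)
member 5 (2-4): L=3.2140, (cx,cy)=(1.0000,0.0000)
member 6 (3-4): L=6.0642, (cx,cy)=(0.2530,-0.9675)
member 7 (3-5): L=3.4458, (cx,cy)=(0.9983,0.0578)
member 8 (4-5): L=6.3584, (cx,cy)=(0.2998,0.9540)
solve A·x = −loads:
  F[0-1] = +249.9841 N (tension)
  F[0-2] = +591.6295 N (tension)
  F[1-2] = -258.1113 N (compression)
  F[1-3] = +134.9487 N (tension)
  F[2-3] = +256.4168 N (tension)
  F[2-4] = +444.5277 N (tension)
  F[3-4] = -1757.3122 N (compression)
  F[3-5] = +0.0000 N (tension)
  F[4-5] = -0.0000 N (compression)
  Rx@0 = -650.0200 N
  Ry@0 = -243.0692 N
  Ry@4 = +1700.1592 N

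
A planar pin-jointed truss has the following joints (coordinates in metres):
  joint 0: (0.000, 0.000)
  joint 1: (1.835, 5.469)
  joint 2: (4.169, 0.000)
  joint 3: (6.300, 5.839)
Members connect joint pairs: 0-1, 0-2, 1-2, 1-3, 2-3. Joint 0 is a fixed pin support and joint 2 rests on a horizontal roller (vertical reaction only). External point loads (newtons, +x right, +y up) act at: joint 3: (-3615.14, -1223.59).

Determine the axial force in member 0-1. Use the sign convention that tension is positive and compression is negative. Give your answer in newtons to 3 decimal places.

N=4 nodes, M=5 members, R=3 reactions → 2N=8, M+R=8
member 0 (0-1): L=5.7686, (cx,cy)=(0.3181,0.9481)
member 1 (0-2): L=4.1690, (cx,cy)=(1.0000,0.0000)
member 2 (1-2): L=5.9462, (cx,cy)=(0.3925,-0.9197)
member 3 (1-3): L=4.4803, (cx,cy)=(0.9966,0.0826)
member 4 (2-3): L=6.2157, (cx,cy)=(0.3428,0.9394)
solve A·x = −loads:
  F[0-1] = -4680.9767 N (compression)
  F[0-2] = -2126.1244 N (compression)
  F[1-2] = +4530.6905 N (tension)
  F[1-3] = -3278.5940 N (compression)
  F[2-3] = -1014.3051 N (compression)
  Rx@0 = +3615.1400 N
  Ry@0 = +4437.8345 N
  Ry@2 = -3214.2445 N

-4680.977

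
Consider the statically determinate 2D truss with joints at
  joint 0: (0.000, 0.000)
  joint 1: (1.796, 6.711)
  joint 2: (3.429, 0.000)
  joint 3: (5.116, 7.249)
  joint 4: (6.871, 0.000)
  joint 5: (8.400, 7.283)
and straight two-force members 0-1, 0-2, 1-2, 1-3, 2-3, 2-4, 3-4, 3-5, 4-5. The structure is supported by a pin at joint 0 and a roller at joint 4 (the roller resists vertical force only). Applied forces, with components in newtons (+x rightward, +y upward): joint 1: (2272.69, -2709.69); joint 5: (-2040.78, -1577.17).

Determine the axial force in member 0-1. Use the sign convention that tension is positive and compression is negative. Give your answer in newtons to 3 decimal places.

N=6 nodes, M=9 members, R=3 reactions → 2N=12, M+R=12
member 0 (0-1): L=6.9472, (cx,cy)=(0.2585,0.9660)
member 1 (0-2): L=3.4290, (cx,cy)=(1.0000,0.0000)
member 2 (1-2): L=6.9068, (cx,cy)=(0.2364,-0.9716)
member 3 (1-3): L=3.3633, (cx,cy)=(0.9871,0.1600)
member 4 (2-3): L=7.4427, (cx,cy)=(0.2267,0.9740)
member 5 (2-4): L=3.4420, (cx,cy)=(1.0000,0.0000)
member 6 (3-4): L=7.4584, (cx,cy)=(0.2353,-0.9719)
member 7 (3-5): L=3.2842, (cx,cy)=(0.9999,0.0104)
member 8 (4-5): L=7.4418, (cx,cy)=(0.2055,0.9787)
solve A·x = −loads:
  F[0-1] = -1649.9120 N (compression)
  F[0-2] = +658.4496 N (tension)
  F[1-2] = -1537.9516 N (compression)
  F[1-3] = -2366.0747 N (compression)
  F[2-3] = +1534.2803 N (tension)
  F[2-4] = -52.9398 N (compression)
  F[3-4] = -1166.3548 N (compression)
  F[3-5] = -1713.4834 N (compression)
  F[4-5] = -1593.4264 N (compression)
  Rx@0 = -231.9100 N
  Ry@0 = +1593.8236 N
  Ry@4 = +2693.0364 N

-1649.912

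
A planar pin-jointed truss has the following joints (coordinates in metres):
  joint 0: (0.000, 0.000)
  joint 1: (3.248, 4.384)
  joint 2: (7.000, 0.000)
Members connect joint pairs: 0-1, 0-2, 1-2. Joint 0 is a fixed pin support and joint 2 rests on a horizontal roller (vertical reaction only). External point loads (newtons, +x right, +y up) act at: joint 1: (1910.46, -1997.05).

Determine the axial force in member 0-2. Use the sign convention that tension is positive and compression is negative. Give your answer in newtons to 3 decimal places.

N=3 nodes, M=3 members, R=3 reactions → 2N=6, M+R=6
member 0 (0-1): L=5.4561, (cx,cy)=(0.5953,0.8035)
member 1 (0-2): L=7.0000, (cx,cy)=(1.0000,0.0000)
member 2 (1-2): L=5.7704, (cx,cy)=(0.6502,-0.7597)
solve A·x = −loads:
  F[0-1] = +156.9063 N (tension)
  F[0-2] = +1817.0541 N (tension)
  F[1-2] = -2794.5206 N (compression)
  Rx@0 = -1910.4600 N
  Ry@0 = -126.0750 N
  Ry@2 = +2123.1250 N

1817.054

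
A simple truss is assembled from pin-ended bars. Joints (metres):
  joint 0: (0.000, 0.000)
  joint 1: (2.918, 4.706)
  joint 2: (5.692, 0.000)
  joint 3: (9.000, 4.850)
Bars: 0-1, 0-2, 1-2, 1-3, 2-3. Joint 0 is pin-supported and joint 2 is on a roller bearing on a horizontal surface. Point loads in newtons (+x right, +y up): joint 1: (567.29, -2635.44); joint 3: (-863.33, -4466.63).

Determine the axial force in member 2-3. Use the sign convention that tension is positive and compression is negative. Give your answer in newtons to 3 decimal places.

-5470.263

N=4 nodes, M=5 members, R=3 reactions → 2N=8, M+R=8
member 0 (0-1): L=5.5373, (cx,cy)=(0.5270,0.8499)
member 1 (0-2): L=5.6920, (cx,cy)=(1.0000,0.0000)
member 2 (1-2): L=5.4627, (cx,cy)=(0.5078,-0.8615)
member 3 (1-3): L=6.0837, (cx,cy)=(0.9997,0.0237)
member 4 (2-3): L=5.8707, (cx,cy)=(0.5635,0.8261)
solve A·x = −loads:
  F[0-1] = +1229.4360 N (tension)
  F[0-2] = -943.9235 N (compression)
  F[1-2] = -4211.1313 N (compression)
  F[1-3] = +2219.6443 N (tension)
  F[2-3] = -5470.2633 N (compression)
  Rx@0 = +296.0400 N
  Ry@0 = -1044.8731 N
  Ry@2 = +8146.9431 N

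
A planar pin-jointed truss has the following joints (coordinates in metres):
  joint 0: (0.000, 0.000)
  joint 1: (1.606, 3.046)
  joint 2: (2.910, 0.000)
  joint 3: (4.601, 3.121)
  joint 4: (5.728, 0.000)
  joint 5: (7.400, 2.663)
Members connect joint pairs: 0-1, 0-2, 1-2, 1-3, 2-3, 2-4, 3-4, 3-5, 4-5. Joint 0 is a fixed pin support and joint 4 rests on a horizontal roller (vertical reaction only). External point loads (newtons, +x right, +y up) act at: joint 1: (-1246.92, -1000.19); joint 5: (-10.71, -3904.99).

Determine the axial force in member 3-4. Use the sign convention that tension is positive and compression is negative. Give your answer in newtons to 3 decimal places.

N=6 nodes, M=9 members, R=3 reactions → 2N=12, M+R=12
member 0 (0-1): L=3.4435, (cx,cy)=(0.4664,0.8846)
member 1 (0-2): L=2.9100, (cx,cy)=(1.0000,0.0000)
member 2 (1-2): L=3.3134, (cx,cy)=(0.3936,-0.9193)
member 3 (1-3): L=2.9959, (cx,cy)=(0.9997,0.0250)
member 4 (2-3): L=3.5497, (cx,cy)=(0.4764,0.8792)
member 5 (2-4): L=2.8180, (cx,cy)=(1.0000,0.0000)
member 6 (3-4): L=3.3182, (cx,cy)=(0.3396,-0.9406)
member 7 (3-5): L=2.8362, (cx,cy)=(0.9869,-0.1615)
member 8 (4-5): L=3.1444, (cx,cy)=(0.5317,0.8469)
solve A·x = −loads:
  F[0-1] = -280.3074 N (compression)
  F[0-2] = -1126.8967 N (compression)
  F[1-2] = -779.5082 N (compression)
  F[1-3] = +1423.4121 N (tension)
  F[2-3] = +815.0271 N (tension)
  F[2-4] = -1821.9411 N (compression)
  F[3-4] = -1184.8919 N (compression)
  F[3-5] = +2243.1037 N (tension)
  F[4-5] = -4183.1865 N (compression)
  Rx@0 = +1257.6300 N
  Ry@0 = +247.9537 N
  Ry@4 = +4657.2263 N

-1184.892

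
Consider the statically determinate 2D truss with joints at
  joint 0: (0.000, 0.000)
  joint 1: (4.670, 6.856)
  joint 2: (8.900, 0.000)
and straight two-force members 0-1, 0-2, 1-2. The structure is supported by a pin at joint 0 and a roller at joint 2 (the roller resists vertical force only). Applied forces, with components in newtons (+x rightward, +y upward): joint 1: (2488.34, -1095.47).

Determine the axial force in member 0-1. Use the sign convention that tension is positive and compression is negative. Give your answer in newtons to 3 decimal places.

1689.334

N=3 nodes, M=3 members, R=3 reactions → 2N=6, M+R=6
member 0 (0-1): L=8.2954, (cx,cy)=(0.5630,0.8265)
member 1 (0-2): L=8.9000, (cx,cy)=(1.0000,0.0000)
member 2 (1-2): L=8.0559, (cx,cy)=(0.5251,-0.8511)
solve A·x = −loads:
  F[0-1] = +1689.3339 N (tension)
  F[0-2] = +1537.3080 N (tension)
  F[1-2] = -2927.7565 N (compression)
  Rx@0 = -2488.3400 N
  Ry@0 = -1396.2046 N
  Ry@2 = +2491.6746 N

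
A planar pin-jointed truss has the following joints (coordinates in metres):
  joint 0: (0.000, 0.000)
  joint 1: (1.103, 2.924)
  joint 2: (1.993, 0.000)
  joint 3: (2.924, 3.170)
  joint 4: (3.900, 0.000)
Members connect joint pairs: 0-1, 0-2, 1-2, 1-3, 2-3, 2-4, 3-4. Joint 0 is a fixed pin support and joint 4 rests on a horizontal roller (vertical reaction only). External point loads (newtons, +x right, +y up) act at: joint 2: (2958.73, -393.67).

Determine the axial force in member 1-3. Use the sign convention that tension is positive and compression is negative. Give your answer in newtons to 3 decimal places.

-127.167

N=5 nodes, M=7 members, R=3 reactions → 2N=10, M+R=10
member 0 (0-1): L=3.1251, (cx,cy)=(0.3529,0.9356)
member 1 (0-2): L=1.9930, (cx,cy)=(1.0000,0.0000)
member 2 (1-2): L=3.0564, (cx,cy)=(0.2912,-0.9567)
member 3 (1-3): L=1.8375, (cx,cy)=(0.9910,0.1339)
member 4 (2-3): L=3.3039, (cx,cy)=(0.2818,0.9595)
member 5 (2-4): L=1.9070, (cx,cy)=(1.0000,0.0000)
member 6 (3-4): L=3.3168, (cx,cy)=(0.2943,-0.9557)
solve A·x = −loads:
  F[0-1] = -205.7349 N (compression)
  F[0-2] = +3031.3434 N (tension)
  F[1-2] = +183.4183 N (tension)
  F[1-3] = -127.1672 N (compression)
  F[2-3] = +227.4157 N (tension)
  F[2-4] = +61.9392 N (tension)
  F[3-4] = -210.4947 N (compression)
  Rx@0 = -2958.7300 N
  Ry@0 = +192.4945 N
  Ry@4 = +201.1755 N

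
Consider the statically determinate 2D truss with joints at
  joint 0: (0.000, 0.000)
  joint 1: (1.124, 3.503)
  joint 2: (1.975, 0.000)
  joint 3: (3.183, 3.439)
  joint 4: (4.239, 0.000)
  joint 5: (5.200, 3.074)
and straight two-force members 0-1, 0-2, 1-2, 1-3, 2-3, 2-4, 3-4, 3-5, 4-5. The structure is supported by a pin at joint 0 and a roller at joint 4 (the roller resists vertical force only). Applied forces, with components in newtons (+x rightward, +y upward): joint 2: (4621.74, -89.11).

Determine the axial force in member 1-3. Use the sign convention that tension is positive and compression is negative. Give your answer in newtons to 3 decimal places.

-27.050

N=6 nodes, M=9 members, R=3 reactions → 2N=12, M+R=12
member 0 (0-1): L=3.6789, (cx,cy)=(0.3055,0.9522)
member 1 (0-2): L=1.9750, (cx,cy)=(1.0000,0.0000)
member 2 (1-2): L=3.6049, (cx,cy)=(0.2361,-0.9717)
member 3 (1-3): L=2.0600, (cx,cy)=(0.9995,-0.0311)
member 4 (2-3): L=3.6450, (cx,cy)=(0.3314,0.9435)
member 5 (2-4): L=2.2640, (cx,cy)=(1.0000,0.0000)
member 6 (3-4): L=3.5975, (cx,cy)=(0.2935,-0.9559)
member 7 (3-5): L=2.0498, (cx,cy)=(0.9840,-0.1781)
member 8 (4-5): L=3.2207, (cx,cy)=(0.2984,0.9544)
solve A·x = −loads:
  F[0-1] = -49.9826 N (compression)
  F[0-2] = +4637.0109 N (tension)
  F[1-2] = +49.8417 N (tension)
  F[1-3] = -27.0500 N (compression)
  F[2-3] = +43.1135 N (tension)
  F[2-4] = +12.7486 N (tension)
  F[3-4] = -43.4306 N (compression)
  F[3-5] = -0.0000 N (compression)
  F[4-5] = +0.0000 N (tension)
  Rx@0 = -4621.7400 N
  Ry@0 = +47.5926 N
  Ry@4 = +41.5174 N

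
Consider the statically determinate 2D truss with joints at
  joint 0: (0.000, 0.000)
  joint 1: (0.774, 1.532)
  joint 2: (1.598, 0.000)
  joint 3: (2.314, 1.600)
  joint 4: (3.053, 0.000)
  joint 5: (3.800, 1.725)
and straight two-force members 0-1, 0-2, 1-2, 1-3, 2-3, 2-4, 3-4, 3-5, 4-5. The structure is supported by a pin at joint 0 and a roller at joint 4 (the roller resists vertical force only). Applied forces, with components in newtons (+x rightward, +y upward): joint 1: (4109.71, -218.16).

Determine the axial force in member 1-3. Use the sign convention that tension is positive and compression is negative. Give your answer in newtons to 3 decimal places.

-1966.394

N=6 nodes, M=9 members, R=3 reactions → 2N=12, M+R=12
member 0 (0-1): L=1.7164, (cx,cy)=(0.4509,0.8926)
member 1 (0-2): L=1.5980, (cx,cy)=(1.0000,0.0000)
member 2 (1-2): L=1.7395, (cx,cy)=(0.4737,-0.8807)
member 3 (1-3): L=1.5415, (cx,cy)=(0.9990,0.0441)
member 4 (2-3): L=1.7529, (cx,cy)=(0.4085,0.9128)
member 5 (2-4): L=1.4550, (cx,cy)=(1.0000,0.0000)
member 6 (3-4): L=1.7624, (cx,cy)=(0.4193,-0.9078)
member 7 (3-5): L=1.4912, (cx,cy)=(0.9965,0.0838)
member 8 (4-5): L=1.8798, (cx,cy)=(0.3974,0.9177)
solve A·x = −loads:
  F[0-1] = +2128.0556 N (tension)
  F[0-2] = +3150.0880 N (tension)
  F[1-2] = -2502.9282 N (compression)
  F[1-3] = -1966.3941 N (compression)
  F[2-3] = +2414.9585 N (tension)
  F[2-4] = +978.0512 N (tension)
  F[3-4] = -2332.5251 N (compression)
  F[3-5] = -0.0000 N (compression)
  F[4-5] = -0.0000 N (compression)
  Rx@0 = -4109.7100 N
  Ry@0 = -1899.4068 N
  Ry@4 = +2117.5668 N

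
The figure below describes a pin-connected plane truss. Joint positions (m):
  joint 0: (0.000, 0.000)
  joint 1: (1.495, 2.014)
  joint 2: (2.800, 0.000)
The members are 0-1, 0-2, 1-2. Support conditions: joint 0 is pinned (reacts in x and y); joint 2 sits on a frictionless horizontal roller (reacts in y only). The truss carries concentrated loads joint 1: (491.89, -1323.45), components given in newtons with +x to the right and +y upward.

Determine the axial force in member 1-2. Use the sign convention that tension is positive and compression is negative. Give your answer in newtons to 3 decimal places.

-1263.593

N=3 nodes, M=3 members, R=3 reactions → 2N=6, M+R=6
member 0 (0-1): L=2.5082, (cx,cy)=(0.5960,0.8030)
member 1 (0-2): L=2.8000, (cx,cy)=(1.0000,0.0000)
member 2 (1-2): L=2.3998, (cx,cy)=(0.5438,-0.8392)
solve A·x = −loads:
  F[0-1] = -327.5555 N (compression)
  F[0-2] = +687.1254 N (tension)
  F[1-2] = -1263.5935 N (compression)
  Rx@0 = -491.8900 N
  Ry@0 = +263.0128 N
  Ry@2 = +1060.4372 N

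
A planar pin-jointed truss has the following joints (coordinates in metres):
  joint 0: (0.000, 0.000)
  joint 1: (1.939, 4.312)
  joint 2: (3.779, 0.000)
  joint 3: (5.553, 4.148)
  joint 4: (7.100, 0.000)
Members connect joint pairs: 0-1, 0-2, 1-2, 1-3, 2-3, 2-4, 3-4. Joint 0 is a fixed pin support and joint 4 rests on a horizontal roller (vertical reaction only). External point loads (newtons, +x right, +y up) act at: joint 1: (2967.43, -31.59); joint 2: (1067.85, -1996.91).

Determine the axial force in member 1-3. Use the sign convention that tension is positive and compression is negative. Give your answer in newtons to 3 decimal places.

-2259.267

N=5 nodes, M=7 members, R=3 reactions → 2N=10, M+R=10
member 0 (0-1): L=4.7279, (cx,cy)=(0.4101,0.9120)
member 1 (0-2): L=3.7790, (cx,cy)=(1.0000,0.0000)
member 2 (1-2): L=4.6882, (cx,cy)=(0.3925,-0.9198)
member 3 (1-3): L=3.6177, (cx,cy)=(0.9990,-0.0453)
member 4 (2-3): L=4.5114, (cx,cy)=(0.3932,0.9194)
member 5 (2-4): L=3.3210, (cx,cy)=(1.0000,0.0000)
member 6 (3-4): L=4.4271, (cx,cy)=(0.3494,-0.9370)
solve A·x = −loads:
  F[0-1] = +926.7006 N (tension)
  F[0-2] = +3655.2230 N (tension)
  F[1-2] = -841.9059 N (compression)
  F[1-3] = -2259.2668 N (compression)
  F[2-3] = +3014.0675 N (tension)
  F[2-4] = +1071.7416 N (tension)
  F[3-4] = -3067.0298 N (compression)
  Rx@0 = -4035.2800 N
  Ry@0 = -845.1809 N
  Ry@4 = +2873.6809 N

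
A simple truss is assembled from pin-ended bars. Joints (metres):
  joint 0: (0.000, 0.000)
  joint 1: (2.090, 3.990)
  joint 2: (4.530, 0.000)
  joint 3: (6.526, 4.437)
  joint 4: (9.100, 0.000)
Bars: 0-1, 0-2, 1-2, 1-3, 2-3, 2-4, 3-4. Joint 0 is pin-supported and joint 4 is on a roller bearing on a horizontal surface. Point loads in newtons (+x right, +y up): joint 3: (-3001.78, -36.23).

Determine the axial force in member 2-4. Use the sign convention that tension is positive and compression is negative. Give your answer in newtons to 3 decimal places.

N=5 nodes, M=7 members, R=3 reactions → 2N=10, M+R=10
member 0 (0-1): L=4.5042, (cx,cy)=(0.4640,0.8858)
member 1 (0-2): L=4.5300, (cx,cy)=(1.0000,0.0000)
member 2 (1-2): L=4.6769, (cx,cy)=(0.5217,-0.8531)
member 3 (1-3): L=4.4585, (cx,cy)=(0.9950,0.1003)
member 4 (2-3): L=4.8653, (cx,cy)=(0.4103,0.9120)
member 5 (2-4): L=4.5700, (cx,cy)=(1.0000,0.0000)
member 6 (3-4): L=5.1296, (cx,cy)=(0.5018,-0.8650)
solve A·x = −loads:
  F[0-1] = -1663.8187 N (compression)
  F[0-2] = -2229.7565 N (compression)
  F[1-2] = +1541.4355 N (tension)
  F[1-3] = -1584.1871 N (compression)
  F[2-3] = -1441.9688 N (compression)
  F[2-4] = -834.0021 N (compression)
  F[3-4] = +1662.0314 N (tension)
  Rx@0 = +3001.7800 N
  Ry@0 = +1473.8631 N
  Ry@4 = -1437.6331 N

-834.002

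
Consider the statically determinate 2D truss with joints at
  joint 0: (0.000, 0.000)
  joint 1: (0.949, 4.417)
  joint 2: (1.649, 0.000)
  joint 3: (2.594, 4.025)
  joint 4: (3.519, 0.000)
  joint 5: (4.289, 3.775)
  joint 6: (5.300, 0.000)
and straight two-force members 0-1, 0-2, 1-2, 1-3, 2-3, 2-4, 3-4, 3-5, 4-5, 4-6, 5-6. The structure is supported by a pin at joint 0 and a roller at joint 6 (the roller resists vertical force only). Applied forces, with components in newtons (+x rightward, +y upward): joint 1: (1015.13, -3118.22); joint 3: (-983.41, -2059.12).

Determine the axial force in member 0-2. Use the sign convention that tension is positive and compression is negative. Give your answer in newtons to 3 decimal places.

786.285

N=7 nodes, M=11 members, R=3 reactions → 2N=14, M+R=14
member 0 (0-1): L=4.5178, (cx,cy)=(0.2101,0.9777)
member 1 (0-2): L=1.6490, (cx,cy)=(1.0000,0.0000)
member 2 (1-2): L=4.4721, (cx,cy)=(0.1565,-0.9877)
member 3 (1-3): L=1.6911, (cx,cy)=(0.9728,-0.2318)
member 4 (2-3): L=4.1344, (cx,cy)=(0.2286,0.9735)
member 5 (2-4): L=1.8700, (cx,cy)=(1.0000,0.0000)
member 6 (3-4): L=4.1299, (cx,cy)=(0.2240,-0.9746)
member 7 (3-5): L=1.7133, (cx,cy)=(0.9893,-0.1459)
member 8 (4-5): L=3.8527, (cx,cy)=(0.1999,0.9798)
member 9 (4-6): L=1.7810, (cx,cy)=(1.0000,0.0000)
member 10 (5-6): L=3.9080, (cx,cy)=(0.2587,-0.9660)
solve A·x = −loads:
  F[0-1] = -3592.1737 N (compression)
  F[0-2] = +786.2853 N (tension)
  F[1-2] = +858.1070 N (tension)
  F[1-3] = -1957.3247 N (compression)
  F[2-3] = -870.5758 N (compression)
  F[2-4] = +1119.5860 N (tension)
  F[3-4] = -1593.2928 N (compression)
  F[3-5] = -770.9794 N (compression)
  F[4-5] = +1584.7884 N (tension)
  F[4-6] = +445.9947 N (tension)
  F[5-6] = -1723.9995 N (compression)
  Rx@0 = -31.7200 N
  Ry@0 = +3512.0283 N
  Ry@6 = +1665.3117 N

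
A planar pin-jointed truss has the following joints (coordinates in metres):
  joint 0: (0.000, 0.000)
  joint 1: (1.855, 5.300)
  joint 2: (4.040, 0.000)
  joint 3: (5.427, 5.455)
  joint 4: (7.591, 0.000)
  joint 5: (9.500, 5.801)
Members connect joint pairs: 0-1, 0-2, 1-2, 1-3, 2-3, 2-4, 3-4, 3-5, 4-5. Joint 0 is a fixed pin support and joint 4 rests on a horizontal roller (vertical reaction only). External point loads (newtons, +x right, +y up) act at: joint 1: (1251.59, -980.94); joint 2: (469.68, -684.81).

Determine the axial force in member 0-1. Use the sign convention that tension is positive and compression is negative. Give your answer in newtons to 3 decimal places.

-198.889

N=6 nodes, M=9 members, R=3 reactions → 2N=12, M+R=12
member 0 (0-1): L=5.6152, (cx,cy)=(0.3304,0.9439)
member 1 (0-2): L=4.0400, (cx,cy)=(1.0000,0.0000)
member 2 (1-2): L=5.7327, (cx,cy)=(0.3811,-0.9245)
member 3 (1-3): L=3.5754, (cx,cy)=(0.9991,0.0434)
member 4 (2-3): L=5.6286, (cx,cy)=(0.2464,0.9692)
member 5 (2-4): L=3.5510, (cx,cy)=(1.0000,0.0000)
member 6 (3-4): L=5.8686, (cx,cy)=(0.3687,-0.9295)
member 7 (3-5): L=4.0877, (cx,cy)=(0.9964,0.0846)
member 8 (4-5): L=6.1070, (cx,cy)=(0.3126,0.9499)
solve A·x = −loads:
  F[0-1] = -198.8889 N (compression)
  F[0-2] = +1786.9730 N (tension)
  F[1-2] = -903.6442 N (compression)
  F[1-3] = -973.7895 N (compression)
  F[2-3] = +1568.6147 N (tension)
  F[2-4] = +586.3337 N (tension)
  F[3-4] = -1590.0790 N (compression)
  F[3-5] = -0.0000 N (compression)
  F[4-5] = +0.0000 N (tension)
  Rx@0 = -1721.2700 N
  Ry@0 = +187.7230 N
  Ry@4 = +1478.0270 N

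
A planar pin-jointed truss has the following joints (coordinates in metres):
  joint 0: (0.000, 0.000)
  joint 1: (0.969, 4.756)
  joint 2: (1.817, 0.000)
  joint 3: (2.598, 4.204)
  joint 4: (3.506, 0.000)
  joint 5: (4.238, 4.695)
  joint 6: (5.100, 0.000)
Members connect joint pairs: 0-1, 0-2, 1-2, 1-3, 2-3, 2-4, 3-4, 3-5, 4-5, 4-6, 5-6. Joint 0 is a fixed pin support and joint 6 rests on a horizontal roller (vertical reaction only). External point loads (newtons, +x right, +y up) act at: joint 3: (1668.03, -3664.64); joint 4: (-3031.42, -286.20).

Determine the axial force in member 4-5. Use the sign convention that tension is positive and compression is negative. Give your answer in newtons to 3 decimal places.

N=7 nodes, M=11 members, R=3 reactions → 2N=14, M+R=14
member 0 (0-1): L=4.8537, (cx,cy)=(0.1996,0.9799)
member 1 (0-2): L=1.8170, (cx,cy)=(1.0000,0.0000)
member 2 (1-2): L=4.8310, (cx,cy)=(0.1755,-0.9845)
member 3 (1-3): L=1.7200, (cx,cy)=(0.9471,-0.3209)
member 4 (2-3): L=4.2759, (cx,cy)=(0.1827,0.9832)
member 5 (2-4): L=1.6890, (cx,cy)=(1.0000,0.0000)
member 6 (3-4): L=4.3009, (cx,cy)=(0.2111,-0.9775)
member 7 (3-5): L=1.7119, (cx,cy)=(0.9580,0.2868)
member 8 (4-5): L=4.7517, (cx,cy)=(0.1540,0.9881)
member 9 (4-6): L=1.5940, (cx,cy)=(1.0000,0.0000)
member 10 (5-6): L=4.7735, (cx,cy)=(0.1806,-0.9836)
solve A·x = −loads:
  F[0-1] = -522.8257 N (compression)
  F[0-2] = -1259.0125 N (compression)
  F[1-2] = +592.0802 N (tension)
  F[1-3] = -219.9415 N (compression)
  F[2-3] = -592.8604 N (compression)
  F[2-4] = -1046.7969 N (compression)
  F[3-4] = -3600.1098 N (compression)
  F[3-5] = -1278.2846 N (compression)
  F[4-5] = +3851.1370 N (tension)
  F[4-6] = +631.3143 N (tension)
  F[5-6] = -3496.0134 N (compression)
  Rx@0 = +1363.3900 N
  Ry@0 = +512.3008 N
  Ry@6 = +3438.5392 N

3851.137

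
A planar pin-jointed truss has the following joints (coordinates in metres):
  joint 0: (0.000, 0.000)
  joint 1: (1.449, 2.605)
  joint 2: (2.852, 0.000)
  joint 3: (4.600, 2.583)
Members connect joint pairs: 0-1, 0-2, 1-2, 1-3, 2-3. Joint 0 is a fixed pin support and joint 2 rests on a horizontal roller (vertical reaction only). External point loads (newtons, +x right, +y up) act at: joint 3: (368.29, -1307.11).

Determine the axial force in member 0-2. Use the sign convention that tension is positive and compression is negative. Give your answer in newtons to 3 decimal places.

-262.865

N=4 nodes, M=5 members, R=3 reactions → 2N=8, M+R=8
member 0 (0-1): L=2.9809, (cx,cy)=(0.4861,0.8739)
member 1 (0-2): L=2.8520, (cx,cy)=(1.0000,0.0000)
member 2 (1-2): L=2.9588, (cx,cy)=(0.4742,-0.8804)
member 3 (1-3): L=3.1511, (cx,cy)=(1.0000,-0.0070)
member 4 (2-3): L=3.1189, (cx,cy)=(0.5605,0.8282)
solve A·x = −loads:
  F[0-1] = +1298.4091 N (tension)
  F[0-2] = -262.8649 N (compression)
  F[1-2] = -1298.6769 N (compression)
  F[1-3] = +1246.9924 N (tension)
  F[2-3] = -1567.7746 N (compression)
  Rx@0 = -368.2900 N
  Ry@0 = -1134.6849 N
  Ry@2 = +2441.7949 N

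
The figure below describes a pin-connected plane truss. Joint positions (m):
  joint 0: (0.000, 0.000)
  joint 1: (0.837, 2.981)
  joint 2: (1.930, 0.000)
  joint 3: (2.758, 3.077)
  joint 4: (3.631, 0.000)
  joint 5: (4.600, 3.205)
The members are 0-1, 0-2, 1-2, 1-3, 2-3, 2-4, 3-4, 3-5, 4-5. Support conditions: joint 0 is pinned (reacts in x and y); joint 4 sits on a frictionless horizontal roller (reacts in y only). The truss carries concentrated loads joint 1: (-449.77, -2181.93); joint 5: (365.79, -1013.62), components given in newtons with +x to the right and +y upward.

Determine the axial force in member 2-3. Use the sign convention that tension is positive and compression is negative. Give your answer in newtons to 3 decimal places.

N=6 nodes, M=9 members, R=3 reactions → 2N=12, M+R=12
member 0 (0-1): L=3.0963, (cx,cy)=(0.2703,0.9628)
member 1 (0-2): L=1.9300, (cx,cy)=(1.0000,0.0000)
member 2 (1-2): L=3.1751, (cx,cy)=(0.3442,-0.9389)
member 3 (1-3): L=1.9234, (cx,cy)=(0.9988,0.0499)
member 4 (2-3): L=3.1865, (cx,cy)=(0.2598,0.9656)
member 5 (2-4): L=1.7010, (cx,cy)=(1.0000,0.0000)
member 6 (3-4): L=3.1984, (cx,cy)=(0.2729,-0.9620)
member 7 (3-5): L=1.8464, (cx,cy)=(0.9976,0.0693)
member 8 (4-5): L=3.3483, (cx,cy)=(0.2894,0.9572)
solve A·x = −loads:
  F[0-1] = -1511.0988 N (compression)
  F[0-2] = +324.5073 N (tension)
  F[1-2] = -758.3311 N (compression)
  F[1-3] = +302.7120 N (tension)
  F[2-3] = +737.3089 N (tension)
  F[2-4] = -128.1342 N (compression)
  F[3-4] = -706.1880 N (compression)
  F[3-5] = +688.3306 N (tension)
  F[4-5] = -1108.7844 N (compression)
  Rx@0 = +83.9800 N
  Ry@0 = +1454.8395 N
  Ry@4 = +1740.7105 N

737.309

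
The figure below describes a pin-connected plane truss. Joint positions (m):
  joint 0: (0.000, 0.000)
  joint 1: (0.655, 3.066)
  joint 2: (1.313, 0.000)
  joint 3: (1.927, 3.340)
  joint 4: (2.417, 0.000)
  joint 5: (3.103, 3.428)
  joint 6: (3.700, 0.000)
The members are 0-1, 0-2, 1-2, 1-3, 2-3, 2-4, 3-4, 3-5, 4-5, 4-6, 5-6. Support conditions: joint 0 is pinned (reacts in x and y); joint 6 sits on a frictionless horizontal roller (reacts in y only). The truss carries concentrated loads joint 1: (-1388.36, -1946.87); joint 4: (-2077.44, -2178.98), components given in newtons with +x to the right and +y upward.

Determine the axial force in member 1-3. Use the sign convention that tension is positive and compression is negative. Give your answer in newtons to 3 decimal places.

297.023

N=7 nodes, M=11 members, R=3 reactions → 2N=14, M+R=14
member 0 (0-1): L=3.1352, (cx,cy)=(0.2089,0.9779)
member 1 (0-2): L=1.3130, (cx,cy)=(1.0000,0.0000)
member 2 (1-2): L=3.1358, (cx,cy)=(0.2098,-0.9777)
member 3 (1-3): L=1.3012, (cx,cy)=(0.9776,0.2106)
member 4 (2-3): L=3.3960, (cx,cy)=(0.1808,0.9835)
member 5 (2-4): L=1.1040, (cx,cy)=(1.0000,0.0000)
member 6 (3-4): L=3.3758, (cx,cy)=(0.1452,-0.9894)
member 7 (3-5): L=1.1793, (cx,cy)=(0.9972,0.0746)
member 8 (4-5): L=3.4960, (cx,cy)=(0.1962,0.9806)
member 9 (4-6): L=1.2830, (cx,cy)=(1.0000,0.0000)
member 10 (5-6): L=3.4796, (cx,cy)=(0.1716,-0.9852)
solve A·x = −loads:
  F[0-1] = -3587.4240 N (compression)
  F[0-2] = -2716.3185 N (compression)
  F[1-2] = +1660.9135 N (tension)
  F[1-3] = +297.0225 N (tension)
  F[2-3] = -1651.1486 N (compression)
  F[2-4] = -2069.2703 N (compression)
  F[3-4] = +1560.3558 N (tension)
  F[3-5] = -235.3159 N (compression)
  F[4-5] = +647.7425 N (tension)
  F[4-6] = +107.5558 N (tension)
  F[5-6] = -626.8856 N (compression)
  Rx@0 = +3465.8000 N
  Ry@0 = +3508.2601 N
  Ry@6 = +617.5899 N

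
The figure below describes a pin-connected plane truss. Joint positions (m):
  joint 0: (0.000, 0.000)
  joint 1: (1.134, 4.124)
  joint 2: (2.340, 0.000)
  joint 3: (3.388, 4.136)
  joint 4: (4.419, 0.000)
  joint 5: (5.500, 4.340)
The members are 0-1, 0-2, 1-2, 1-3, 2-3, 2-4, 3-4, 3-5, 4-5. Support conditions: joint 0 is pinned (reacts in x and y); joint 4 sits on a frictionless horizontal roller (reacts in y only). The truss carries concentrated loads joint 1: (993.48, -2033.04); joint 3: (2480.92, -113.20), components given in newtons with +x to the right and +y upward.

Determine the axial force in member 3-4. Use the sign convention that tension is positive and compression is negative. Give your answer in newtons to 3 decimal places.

N=6 nodes, M=9 members, R=3 reactions → 2N=12, M+R=12
member 0 (0-1): L=4.2771, (cx,cy)=(0.2651,0.9642)
member 1 (0-2): L=2.3400, (cx,cy)=(1.0000,0.0000)
member 2 (1-2): L=4.2967, (cx,cy)=(0.2807,-0.9598)
member 3 (1-3): L=2.2540, (cx,cy)=(1.0000,0.0053)
member 4 (2-3): L=4.2667, (cx,cy)=(0.2456,0.9694)
member 5 (2-4): L=2.0790, (cx,cy)=(1.0000,0.0000)
member 6 (3-4): L=4.2626, (cx,cy)=(0.2419,-0.9703)
member 7 (3-5): L=2.1218, (cx,cy)=(0.9954,0.0961)
member 8 (4-5): L=4.4726, (cx,cy)=(0.2417,0.9704)
solve A·x = −loads:
  F[0-1] = +1774.9864 N (tension)
  F[0-2] = +3003.7894 N (tension)
  F[1-2] = -3898.1604 N (compression)
  F[1-3] = +571.2710 N (tension)
  F[2-3] = +3859.7006 N (tension)
  F[2-4] = +961.6274 N (tension)
  F[3-4] = -3975.7506 N (compression)
  F[3-5] = -0.0000 N (compression)
  F[4-5] = -0.0000 N (compression)
  Rx@0 = -3474.4000 N
  Ry@0 = -1711.4621 N
  Ry@4 = +3857.7021 N

-3975.751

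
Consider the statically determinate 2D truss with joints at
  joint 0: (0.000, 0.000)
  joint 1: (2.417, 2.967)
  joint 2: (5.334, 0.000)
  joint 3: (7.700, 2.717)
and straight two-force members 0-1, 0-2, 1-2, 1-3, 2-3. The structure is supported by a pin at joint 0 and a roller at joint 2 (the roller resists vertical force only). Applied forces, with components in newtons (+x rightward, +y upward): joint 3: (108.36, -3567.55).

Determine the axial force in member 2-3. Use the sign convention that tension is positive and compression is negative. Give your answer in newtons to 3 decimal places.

-4536.869

N=4 nodes, M=5 members, R=3 reactions → 2N=8, M+R=8
member 0 (0-1): L=3.8269, (cx,cy)=(0.6316,0.7753)
member 1 (0-2): L=5.3340, (cx,cy)=(1.0000,0.0000)
member 2 (1-2): L=4.1608, (cx,cy)=(0.7011,-0.7131)
member 3 (1-3): L=5.2889, (cx,cy)=(0.9989,-0.0473)
member 4 (2-3): L=3.6028, (cx,cy)=(0.6567,0.7541)
solve A·x = −loads:
  F[0-1] = +2112.2656 N (tension)
  F[0-2] = -1225.7167 N (compression)
  F[1-2] = -2501.4682 N (compression)
  F[1-3] = +3091.2433 N (tension)
  F[2-3] = -4536.8690 N (compression)
  Rx@0 = -108.3600 N
  Ry@0 = -1637.6523 N
  Ry@2 = +5205.2023 N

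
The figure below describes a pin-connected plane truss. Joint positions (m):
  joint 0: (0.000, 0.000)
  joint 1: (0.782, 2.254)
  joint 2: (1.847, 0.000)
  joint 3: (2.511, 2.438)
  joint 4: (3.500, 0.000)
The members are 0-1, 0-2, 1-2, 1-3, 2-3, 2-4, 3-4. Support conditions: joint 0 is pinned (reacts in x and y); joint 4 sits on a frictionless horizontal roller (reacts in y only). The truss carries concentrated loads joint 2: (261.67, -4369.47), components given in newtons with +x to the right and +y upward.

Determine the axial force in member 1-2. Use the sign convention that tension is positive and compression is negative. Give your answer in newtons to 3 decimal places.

2092.892

N=5 nodes, M=7 members, R=3 reactions → 2N=10, M+R=10
member 0 (0-1): L=2.3858, (cx,cy)=(0.3278,0.9448)
member 1 (0-2): L=1.8470, (cx,cy)=(1.0000,0.0000)
member 2 (1-2): L=2.4929, (cx,cy)=(0.4272,-0.9042)
member 3 (1-3): L=1.7388, (cx,cy)=(0.9944,0.1058)
member 4 (2-3): L=2.5268, (cx,cy)=(0.2628,0.9649)
member 5 (2-4): L=1.6530, (cx,cy)=(1.0000,0.0000)
member 6 (3-4): L=2.6310, (cx,cy)=(0.3759,-0.9267)
solve A·x = −loads:
  F[0-1] = -2184.3068 N (compression)
  F[0-2] = +977.6261 N (tension)
  F[1-2] = +2092.8919 N (tension)
  F[1-3] = -1619.1451 N (compression)
  F[2-3] = +2567.4047 N (tension)
  F[2-4] = +935.3846 N (tension)
  F[3-4] = -2488.3336 N (compression)
  Rx@0 = -261.6700 N
  Ry@0 = +2063.6383 N
  Ry@4 = +2305.8317 N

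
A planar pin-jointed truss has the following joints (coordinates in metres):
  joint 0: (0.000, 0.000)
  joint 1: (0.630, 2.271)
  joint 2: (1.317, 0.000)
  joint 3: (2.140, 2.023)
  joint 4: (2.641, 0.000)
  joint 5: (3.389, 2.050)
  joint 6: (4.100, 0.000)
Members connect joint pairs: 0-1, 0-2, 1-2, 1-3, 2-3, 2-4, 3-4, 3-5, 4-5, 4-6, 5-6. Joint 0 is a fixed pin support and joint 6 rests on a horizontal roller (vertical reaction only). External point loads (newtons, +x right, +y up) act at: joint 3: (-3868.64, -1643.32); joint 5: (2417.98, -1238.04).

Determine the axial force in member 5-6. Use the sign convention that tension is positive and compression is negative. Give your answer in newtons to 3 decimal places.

-1250.253

N=7 nodes, M=11 members, R=3 reactions → 2N=14, M+R=14
member 0 (0-1): L=2.3568, (cx,cy)=(0.2673,0.9636)
member 1 (0-2): L=1.3170, (cx,cy)=(1.0000,0.0000)
member 2 (1-2): L=2.3726, (cx,cy)=(0.2896,-0.9572)
member 3 (1-3): L=1.5302, (cx,cy)=(0.9868,-0.1621)
member 4 (2-3): L=2.1840, (cx,cy)=(0.3768,0.9263)
member 5 (2-4): L=1.3240, (cx,cy)=(1.0000,0.0000)
member 6 (3-4): L=2.0841, (cx,cy)=(0.2404,-0.9707)
member 7 (3-5): L=1.2493, (cx,cy)=(0.9998,0.0216)
member 8 (4-5): L=2.1822, (cx,cy)=(0.3428,0.9394)
member 9 (4-6): L=1.4590, (cx,cy)=(1.0000,0.0000)
member 10 (5-6): L=2.1698, (cx,cy)=(0.3277,-0.9448)
solve A·x = −loads:
  F[0-1] = -1764.3410 N (compression)
  F[0-2] = -979.0241 N (compression)
  F[1-2] = +1954.2456 N (tension)
  F[1-3] = -1051.3896 N (compression)
  F[2-3] = -2019.3968 N (compression)
  F[2-4] = +347.8021 N (tension)
  F[3-4] = +104.0777 N (tension)
  F[3-5] = +2045.6365 N (tension)
  F[4-5] = -107.5408 N (compression)
  F[4-6] = +409.6834 N (tension)
  F[5-6] = -1250.2532 N (compression)
  Rx@0 = +1450.6600 N
  Ry@0 = +1700.1350 N
  Ry@6 = +1181.2250 N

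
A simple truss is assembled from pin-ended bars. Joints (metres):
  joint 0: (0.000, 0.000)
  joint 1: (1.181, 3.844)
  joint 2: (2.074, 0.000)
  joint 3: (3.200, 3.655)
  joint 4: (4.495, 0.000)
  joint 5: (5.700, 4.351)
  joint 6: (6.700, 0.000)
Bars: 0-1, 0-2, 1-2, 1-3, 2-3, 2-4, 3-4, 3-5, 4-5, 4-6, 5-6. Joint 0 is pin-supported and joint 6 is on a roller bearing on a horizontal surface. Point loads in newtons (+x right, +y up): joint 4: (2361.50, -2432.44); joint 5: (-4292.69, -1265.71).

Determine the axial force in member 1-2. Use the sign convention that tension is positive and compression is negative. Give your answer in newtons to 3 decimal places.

4077.912

N=7 nodes, M=11 members, R=3 reactions → 2N=14, M+R=14
member 0 (0-1): L=4.0213, (cx,cy)=(0.2937,0.9559)
member 1 (0-2): L=2.0740, (cx,cy)=(1.0000,0.0000)
member 2 (1-2): L=3.9464, (cx,cy)=(0.2263,-0.9741)
member 3 (1-3): L=2.0278, (cx,cy)=(0.9956,-0.0932)
member 4 (2-3): L=3.8245, (cx,cy)=(0.2944,0.9557)
member 5 (2-4): L=2.4210, (cx,cy)=(1.0000,0.0000)
member 6 (3-4): L=3.8776, (cx,cy)=(0.3340,-0.9426)
member 7 (3-5): L=2.5951, (cx,cy)=(0.9634,0.2682)
member 8 (4-5): L=4.5148, (cx,cy)=(0.2669,0.9637)
member 9 (4-6): L=2.2050, (cx,cy)=(1.0000,0.0000)
member 10 (5-6): L=4.4644, (cx,cy)=(0.2240,-0.9746)
solve A·x = −loads:
  F[0-1] = -3951.3697 N (compression)
  F[0-2] = -770.7363 N (compression)
  F[1-2] = +4077.9120 N (tension)
  F[1-3] = -2092.3288 N (compression)
  F[2-3] = -4156.3578 N (compression)
  F[2-4] = +1375.7316 N (tension)
  F[3-4] = +2758.3860 N (tension)
  F[3-5] = -4388.9265 N (compression)
  F[4-5] = -173.8808 N (compression)
  F[4-6] = -18.1509 N (compression)
  F[5-6] = +81.0335 N (tension)
  Rx@0 = +1931.1900 N
  Ry@0 = +3777.1245 N
  Ry@6 = -78.9745 N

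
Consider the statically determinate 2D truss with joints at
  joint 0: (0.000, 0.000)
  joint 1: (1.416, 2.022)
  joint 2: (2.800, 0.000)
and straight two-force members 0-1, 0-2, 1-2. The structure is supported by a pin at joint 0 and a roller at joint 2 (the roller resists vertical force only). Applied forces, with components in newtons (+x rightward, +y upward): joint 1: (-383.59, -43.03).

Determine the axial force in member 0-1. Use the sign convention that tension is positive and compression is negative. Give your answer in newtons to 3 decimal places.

N=3 nodes, M=3 members, R=3 reactions → 2N=6, M+R=6
member 0 (0-1): L=2.4685, (cx,cy)=(0.5736,0.8191)
member 1 (0-2): L=2.8000, (cx,cy)=(1.0000,0.0000)
member 2 (1-2): L=2.4503, (cx,cy)=(0.5648,-0.8252)
solve A·x = −loads:
  F[0-1] = -364.1429 N (compression)
  F[0-2] = -174.7084 N (compression)
  F[1-2] = +309.3113 N (tension)
  Rx@0 = +383.5900 N
  Ry@0 = +298.2759 N
  Ry@2 = -255.2459 N

-364.143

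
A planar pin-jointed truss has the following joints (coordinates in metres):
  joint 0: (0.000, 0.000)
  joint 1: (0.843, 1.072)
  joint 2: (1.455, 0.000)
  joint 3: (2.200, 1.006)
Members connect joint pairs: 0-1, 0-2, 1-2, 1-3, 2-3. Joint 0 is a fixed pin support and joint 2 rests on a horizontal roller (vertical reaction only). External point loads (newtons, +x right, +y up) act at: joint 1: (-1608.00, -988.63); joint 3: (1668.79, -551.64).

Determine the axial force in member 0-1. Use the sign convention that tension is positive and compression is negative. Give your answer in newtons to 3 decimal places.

-209.004

N=4 nodes, M=5 members, R=3 reactions → 2N=8, M+R=8
member 0 (0-1): L=1.3638, (cx,cy)=(0.6181,0.7861)
member 1 (0-2): L=1.4550, (cx,cy)=(1.0000,0.0000)
member 2 (1-2): L=1.2344, (cx,cy)=(0.4958,-0.8684)
member 3 (1-3): L=1.3586, (cx,cy)=(0.9988,-0.0486)
member 4 (2-3): L=1.2518, (cx,cy)=(0.5951,0.8036)
solve A·x = −loads:
  F[0-1] = -209.0043 N (compression)
  F[0-2] = +189.9850 N (tension)
  F[1-2] = -1061.5099 N (compression)
  F[1-3] = +2007.4610 N (tension)
  F[2-3] = -565.0861 N (compression)
  Rx@0 = -60.7900 N
  Ry@0 = +164.2907 N
  Ry@2 = +1375.9793 N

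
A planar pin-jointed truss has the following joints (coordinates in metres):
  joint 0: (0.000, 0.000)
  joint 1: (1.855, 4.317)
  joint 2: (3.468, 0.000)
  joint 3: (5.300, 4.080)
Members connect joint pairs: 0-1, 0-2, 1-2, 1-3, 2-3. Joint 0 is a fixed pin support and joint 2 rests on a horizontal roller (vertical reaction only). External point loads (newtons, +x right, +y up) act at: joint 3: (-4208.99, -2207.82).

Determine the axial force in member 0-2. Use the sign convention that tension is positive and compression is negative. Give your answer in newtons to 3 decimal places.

-2582.394

N=4 nodes, M=5 members, R=3 reactions → 2N=8, M+R=8
member 0 (0-1): L=4.6987, (cx,cy)=(0.3948,0.9188)
member 1 (0-2): L=3.4680, (cx,cy)=(1.0000,0.0000)
member 2 (1-2): L=4.6085, (cx,cy)=(0.3500,-0.9367)
member 3 (1-3): L=3.4531, (cx,cy)=(0.9976,-0.0686)
member 4 (2-3): L=4.4724, (cx,cy)=(0.4096,0.9123)
solve A·x = −loads:
  F[0-1] = -4120.1304 N (compression)
  F[0-2] = -2582.3937 N (compression)
  F[1-2] = +4270.2846 N (tension)
  F[1-3] = -3128.5969 N (compression)
  F[2-3] = -2655.5547 N (compression)
  Rx@0 = +4208.9900 N
  Ry@0 = +3785.4536 N
  Ry@2 = -1577.6336 N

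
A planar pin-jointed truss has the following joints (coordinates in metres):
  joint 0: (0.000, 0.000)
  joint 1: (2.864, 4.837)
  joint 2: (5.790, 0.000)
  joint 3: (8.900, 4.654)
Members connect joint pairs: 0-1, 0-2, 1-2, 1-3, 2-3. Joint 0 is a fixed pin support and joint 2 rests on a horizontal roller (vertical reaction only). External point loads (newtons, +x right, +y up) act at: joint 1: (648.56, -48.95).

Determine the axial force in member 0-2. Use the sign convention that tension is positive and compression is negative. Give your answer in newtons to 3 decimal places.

342.399

N=4 nodes, M=5 members, R=3 reactions → 2N=8, M+R=8
member 0 (0-1): L=5.6213, (cx,cy)=(0.5095,0.8605)
member 1 (0-2): L=5.7900, (cx,cy)=(1.0000,0.0000)
member 2 (1-2): L=5.6531, (cx,cy)=(0.5176,-0.8556)
member 3 (1-3): L=6.0388, (cx,cy)=(0.9995,-0.0303)
member 4 (2-3): L=5.5975, (cx,cy)=(0.5556,0.8314)
solve A·x = −loads:
  F[0-1] = +600.9157 N (tension)
  F[0-2] = +342.3993 N (tension)
  F[1-2] = -661.5287 N (compression)
  F[1-3] = -0.0000 N (tension)
  F[2-3] = +0.0000 N (tension)
  Rx@0 = -648.5600 N
  Ry@0 = -517.0738 N
  Ry@2 = +566.0238 N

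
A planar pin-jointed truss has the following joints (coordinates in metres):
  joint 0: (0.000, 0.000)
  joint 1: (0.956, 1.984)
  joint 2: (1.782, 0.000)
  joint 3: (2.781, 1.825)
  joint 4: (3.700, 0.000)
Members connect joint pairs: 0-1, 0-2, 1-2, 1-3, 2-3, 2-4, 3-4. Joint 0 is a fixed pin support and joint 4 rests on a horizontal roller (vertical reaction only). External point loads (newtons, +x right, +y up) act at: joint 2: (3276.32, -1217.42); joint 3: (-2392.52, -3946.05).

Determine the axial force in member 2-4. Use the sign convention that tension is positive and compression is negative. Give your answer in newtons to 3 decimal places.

1194.538

N=5 nodes, M=7 members, R=3 reactions → 2N=10, M+R=10
member 0 (0-1): L=2.2023, (cx,cy)=(0.4341,0.9009)
member 1 (0-2): L=1.7820, (cx,cy)=(1.0000,0.0000)
member 2 (1-2): L=2.1491, (cx,cy)=(0.3844,-0.9232)
member 3 (1-3): L=1.8319, (cx,cy)=(0.9962,-0.0868)
member 4 (2-3): L=2.0805, (cx,cy)=(0.4802,0.8772)
member 5 (2-4): L=1.9180, (cx,cy)=(1.0000,0.0000)
member 6 (3-4): L=2.0433, (cx,cy)=(0.4498,-0.8932)
solve A·x = −loads:
  F[0-1] = -3098.4399 N (compression)
  F[0-2] = +2228.7976 N (tension)
  F[1-2] = +3269.0447 N (tension)
  F[1-3] = -2611.3128 N (compression)
  F[2-3] = -2052.6269 N (compression)
  F[2-4] = +1194.5378 N (tension)
  F[3-4] = -2655.9648 N (compression)
  Rx@0 = -883.8000 N
  Ry@0 = +2791.2920 N
  Ry@4 = +2372.1780 N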